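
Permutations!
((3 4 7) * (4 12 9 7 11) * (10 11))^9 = (3 12 9 7) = ((3 12 9 7)(4 10 11))^9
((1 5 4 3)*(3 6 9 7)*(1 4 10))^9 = ((1 5 10)(3 4 6 9 7))^9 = (10)(3 7 9 6 4)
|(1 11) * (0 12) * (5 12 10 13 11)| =7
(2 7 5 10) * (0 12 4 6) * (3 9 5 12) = [3, 1, 7, 9, 6, 10, 0, 12, 8, 5, 2, 11, 4] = (0 3 9 5 10 2 7 12 4 6)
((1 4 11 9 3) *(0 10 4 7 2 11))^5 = (0 4 10)(1 3 9 11 2 7)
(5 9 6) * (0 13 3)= (0 13 3)(5 9 6)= [13, 1, 2, 0, 4, 9, 5, 7, 8, 6, 10, 11, 12, 3]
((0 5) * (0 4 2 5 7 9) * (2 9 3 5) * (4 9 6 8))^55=((0 7 3 5 9)(4 6 8))^55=(9)(4 6 8)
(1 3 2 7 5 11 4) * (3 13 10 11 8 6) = (1 13 10 11 4)(2 7 5 8 6 3) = [0, 13, 7, 2, 1, 8, 3, 5, 6, 9, 11, 4, 12, 10]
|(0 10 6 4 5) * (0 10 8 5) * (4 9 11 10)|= 4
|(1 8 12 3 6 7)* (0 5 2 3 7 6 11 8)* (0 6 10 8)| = 30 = |(0 5 2 3 11)(1 6 10 8 12 7)|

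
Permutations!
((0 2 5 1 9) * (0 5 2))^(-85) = ((1 9 5))^(-85) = (1 5 9)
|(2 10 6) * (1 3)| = 6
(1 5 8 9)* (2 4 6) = (1 5 8 9)(2 4 6) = [0, 5, 4, 3, 6, 8, 2, 7, 9, 1]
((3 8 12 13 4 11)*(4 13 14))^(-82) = ((3 8 12 14 4 11))^(-82) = (3 12 4)(8 14 11)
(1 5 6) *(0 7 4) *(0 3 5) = (0 7 4 3 5 6 1) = [7, 0, 2, 5, 3, 6, 1, 4]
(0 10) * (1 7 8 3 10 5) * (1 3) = (0 5 3 10)(1 7 8) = [5, 7, 2, 10, 4, 3, 6, 8, 1, 9, 0]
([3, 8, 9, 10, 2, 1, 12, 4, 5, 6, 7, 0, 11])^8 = (0 12 9 4 10)(1 5 8)(2 7 3 11 6)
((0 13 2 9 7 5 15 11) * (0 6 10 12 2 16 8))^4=(16)(2 15 12 5 10 7 6 9 11)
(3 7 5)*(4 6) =[0, 1, 2, 7, 6, 3, 4, 5] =(3 7 5)(4 6)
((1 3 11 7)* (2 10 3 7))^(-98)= ((1 7)(2 10 3 11))^(-98)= (2 3)(10 11)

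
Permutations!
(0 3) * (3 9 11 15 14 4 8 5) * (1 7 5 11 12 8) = (0 9 12 8 11 15 14 4 1 7 5 3) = [9, 7, 2, 0, 1, 3, 6, 5, 11, 12, 10, 15, 8, 13, 4, 14]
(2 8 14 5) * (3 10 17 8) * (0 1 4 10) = [1, 4, 3, 0, 10, 2, 6, 7, 14, 9, 17, 11, 12, 13, 5, 15, 16, 8] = (0 1 4 10 17 8 14 5 2 3)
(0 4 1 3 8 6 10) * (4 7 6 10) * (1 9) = [7, 3, 2, 8, 9, 5, 4, 6, 10, 1, 0] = (0 7 6 4 9 1 3 8 10)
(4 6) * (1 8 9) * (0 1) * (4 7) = (0 1 8 9)(4 6 7) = [1, 8, 2, 3, 6, 5, 7, 4, 9, 0]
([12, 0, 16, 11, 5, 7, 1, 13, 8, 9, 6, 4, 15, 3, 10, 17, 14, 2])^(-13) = [10, 14, 12, 13, 11, 4, 16, 5, 8, 9, 2, 3, 6, 7, 17, 1, 15, 0]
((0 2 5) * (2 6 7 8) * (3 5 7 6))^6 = (8)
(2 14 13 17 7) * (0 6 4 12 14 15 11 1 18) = (0 6 4 12 14 13 17 7 2 15 11 1 18) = [6, 18, 15, 3, 12, 5, 4, 2, 8, 9, 10, 1, 14, 17, 13, 11, 16, 7, 0]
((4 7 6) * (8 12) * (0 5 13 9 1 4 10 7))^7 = (0 5 13 9 1 4)(6 10 7)(8 12)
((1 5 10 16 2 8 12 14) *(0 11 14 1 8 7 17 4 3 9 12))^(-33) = ((0 11 14 8)(1 5 10 16 2 7 17 4 3 9 12))^(-33) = (17)(0 8 14 11)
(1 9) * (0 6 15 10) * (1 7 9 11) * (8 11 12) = [6, 12, 2, 3, 4, 5, 15, 9, 11, 7, 0, 1, 8, 13, 14, 10] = (0 6 15 10)(1 12 8 11)(7 9)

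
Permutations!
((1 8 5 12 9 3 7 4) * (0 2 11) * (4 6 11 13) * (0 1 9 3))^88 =((0 2 13 4 9)(1 8 5 12 3 7 6 11))^88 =(0 4 2 9 13)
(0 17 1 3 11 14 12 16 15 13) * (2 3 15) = [17, 15, 3, 11, 4, 5, 6, 7, 8, 9, 10, 14, 16, 0, 12, 13, 2, 1] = (0 17 1 15 13)(2 3 11 14 12 16)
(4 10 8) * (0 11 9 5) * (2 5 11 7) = (0 7 2 5)(4 10 8)(9 11) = [7, 1, 5, 3, 10, 0, 6, 2, 4, 11, 8, 9]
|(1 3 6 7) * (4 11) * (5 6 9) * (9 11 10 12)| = |(1 3 11 4 10 12 9 5 6 7)| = 10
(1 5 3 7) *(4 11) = (1 5 3 7)(4 11) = [0, 5, 2, 7, 11, 3, 6, 1, 8, 9, 10, 4]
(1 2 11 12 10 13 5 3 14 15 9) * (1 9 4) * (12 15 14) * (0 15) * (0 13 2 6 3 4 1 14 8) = (0 15 1 6 3 12 10 2 11 13 5 4 14 8) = [15, 6, 11, 12, 14, 4, 3, 7, 0, 9, 2, 13, 10, 5, 8, 1]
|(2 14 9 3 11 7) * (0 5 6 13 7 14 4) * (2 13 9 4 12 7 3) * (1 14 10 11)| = 12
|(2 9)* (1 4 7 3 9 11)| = 7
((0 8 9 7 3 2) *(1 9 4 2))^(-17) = ((0 8 4 2)(1 9 7 3))^(-17) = (0 2 4 8)(1 3 7 9)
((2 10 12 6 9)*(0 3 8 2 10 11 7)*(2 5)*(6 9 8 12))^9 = ((0 3 12 9 10 6 8 5 2 11 7))^9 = (0 11 5 6 9 3 7 2 8 10 12)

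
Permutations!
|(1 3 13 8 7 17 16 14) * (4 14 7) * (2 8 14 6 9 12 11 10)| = 24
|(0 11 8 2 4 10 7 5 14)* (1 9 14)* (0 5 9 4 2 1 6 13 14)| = |(0 11 8 1 4 10 7 9)(5 6 13 14)| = 8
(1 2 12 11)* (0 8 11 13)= (0 8 11 1 2 12 13)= [8, 2, 12, 3, 4, 5, 6, 7, 11, 9, 10, 1, 13, 0]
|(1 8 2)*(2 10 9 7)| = 6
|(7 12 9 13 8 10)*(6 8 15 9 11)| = 6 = |(6 8 10 7 12 11)(9 13 15)|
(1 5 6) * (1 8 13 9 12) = [0, 5, 2, 3, 4, 6, 8, 7, 13, 12, 10, 11, 1, 9] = (1 5 6 8 13 9 12)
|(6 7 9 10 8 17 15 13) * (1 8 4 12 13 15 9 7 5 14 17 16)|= |(1 8 16)(4 12 13 6 5 14 17 9 10)|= 9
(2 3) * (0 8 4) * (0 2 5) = [8, 1, 3, 5, 2, 0, 6, 7, 4] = (0 8 4 2 3 5)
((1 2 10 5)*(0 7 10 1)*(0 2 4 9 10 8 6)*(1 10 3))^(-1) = (0 6 8 7)(1 3 9 4)(2 5 10)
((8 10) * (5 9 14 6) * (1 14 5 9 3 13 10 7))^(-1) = (1 7 8 10 13 3 5 9 6 14)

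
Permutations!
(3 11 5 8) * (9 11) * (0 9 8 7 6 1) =(0 9 11 5 7 6 1)(3 8) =[9, 0, 2, 8, 4, 7, 1, 6, 3, 11, 10, 5]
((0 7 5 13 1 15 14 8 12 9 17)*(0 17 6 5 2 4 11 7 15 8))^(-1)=(17)(0 14 15)(1 13 5 6 9 12 8)(2 7 11 4)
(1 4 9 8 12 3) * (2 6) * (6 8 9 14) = (1 4 14 6 2 8 12 3) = [0, 4, 8, 1, 14, 5, 2, 7, 12, 9, 10, 11, 3, 13, 6]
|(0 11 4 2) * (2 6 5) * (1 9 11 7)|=|(0 7 1 9 11 4 6 5 2)|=9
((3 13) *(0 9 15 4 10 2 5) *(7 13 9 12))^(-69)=((0 12 7 13 3 9 15 4 10 2 5))^(-69)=(0 10 9 7 5 4 3 12 2 15 13)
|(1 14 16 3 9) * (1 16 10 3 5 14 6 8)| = |(1 6 8)(3 9 16 5 14 10)| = 6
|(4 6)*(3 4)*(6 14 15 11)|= |(3 4 14 15 11 6)|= 6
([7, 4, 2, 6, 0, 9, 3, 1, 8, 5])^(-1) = (0 4 1 7)(3 6)(5 9)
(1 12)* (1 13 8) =(1 12 13 8) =[0, 12, 2, 3, 4, 5, 6, 7, 1, 9, 10, 11, 13, 8]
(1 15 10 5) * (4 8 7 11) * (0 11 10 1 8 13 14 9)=(0 11 4 13 14 9)(1 15)(5 8 7 10)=[11, 15, 2, 3, 13, 8, 6, 10, 7, 0, 5, 4, 12, 14, 9, 1]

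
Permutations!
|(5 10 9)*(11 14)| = 6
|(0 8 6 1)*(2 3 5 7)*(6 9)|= |(0 8 9 6 1)(2 3 5 7)|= 20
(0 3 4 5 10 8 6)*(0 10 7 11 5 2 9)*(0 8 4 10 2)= (0 3 10 4)(2 9 8 6)(5 7 11)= [3, 1, 9, 10, 0, 7, 2, 11, 6, 8, 4, 5]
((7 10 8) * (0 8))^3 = (0 10 7 8)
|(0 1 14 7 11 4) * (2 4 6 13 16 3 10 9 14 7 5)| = 14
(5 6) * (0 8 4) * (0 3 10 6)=[8, 1, 2, 10, 3, 0, 5, 7, 4, 9, 6]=(0 8 4 3 10 6 5)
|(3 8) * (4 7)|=2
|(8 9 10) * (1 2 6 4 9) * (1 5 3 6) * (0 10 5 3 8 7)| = |(0 10 7)(1 2)(3 6 4 9 5 8)| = 6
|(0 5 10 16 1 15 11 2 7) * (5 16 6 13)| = 28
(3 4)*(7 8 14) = [0, 1, 2, 4, 3, 5, 6, 8, 14, 9, 10, 11, 12, 13, 7] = (3 4)(7 8 14)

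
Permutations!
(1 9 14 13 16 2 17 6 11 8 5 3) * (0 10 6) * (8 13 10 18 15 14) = (0 18 15 14 10 6 11 13 16 2 17)(1 9 8 5 3) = [18, 9, 17, 1, 4, 3, 11, 7, 5, 8, 6, 13, 12, 16, 10, 14, 2, 0, 15]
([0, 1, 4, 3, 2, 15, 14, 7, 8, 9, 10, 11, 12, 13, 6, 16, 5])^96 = [0, 1, 2, 3, 4, 5, 6, 7, 8, 9, 10, 11, 12, 13, 14, 15, 16]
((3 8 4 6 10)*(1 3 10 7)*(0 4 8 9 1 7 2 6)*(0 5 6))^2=(10)(0 5 2 4 6)(1 9 3)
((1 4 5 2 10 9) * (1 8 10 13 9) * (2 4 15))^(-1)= (1 10 8 9 13 2 15)(4 5)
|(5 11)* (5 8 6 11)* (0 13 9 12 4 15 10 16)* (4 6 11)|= 18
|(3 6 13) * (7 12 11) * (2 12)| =12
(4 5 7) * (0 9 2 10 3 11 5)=(0 9 2 10 3 11 5 7 4)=[9, 1, 10, 11, 0, 7, 6, 4, 8, 2, 3, 5]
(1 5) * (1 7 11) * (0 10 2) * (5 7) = (0 10 2)(1 7 11) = [10, 7, 0, 3, 4, 5, 6, 11, 8, 9, 2, 1]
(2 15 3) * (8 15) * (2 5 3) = (2 8 15)(3 5) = [0, 1, 8, 5, 4, 3, 6, 7, 15, 9, 10, 11, 12, 13, 14, 2]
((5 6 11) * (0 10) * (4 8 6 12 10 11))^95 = (12)(4 6 8)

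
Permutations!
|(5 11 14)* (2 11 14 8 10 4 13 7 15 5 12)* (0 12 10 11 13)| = |(0 12 2 13 7 15 5 14 10 4)(8 11)| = 10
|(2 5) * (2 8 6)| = |(2 5 8 6)| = 4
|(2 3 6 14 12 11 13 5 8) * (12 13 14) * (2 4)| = |(2 3 6 12 11 14 13 5 8 4)| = 10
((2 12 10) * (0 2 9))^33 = (0 10 2 9 12)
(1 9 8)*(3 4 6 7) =(1 9 8)(3 4 6 7) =[0, 9, 2, 4, 6, 5, 7, 3, 1, 8]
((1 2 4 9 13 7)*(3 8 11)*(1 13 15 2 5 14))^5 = ((1 5 14)(2 4 9 15)(3 8 11)(7 13))^5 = (1 14 5)(2 4 9 15)(3 11 8)(7 13)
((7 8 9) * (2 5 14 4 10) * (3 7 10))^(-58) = ((2 5 14 4 3 7 8 9 10))^(-58) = (2 7 5 8 14 9 4 10 3)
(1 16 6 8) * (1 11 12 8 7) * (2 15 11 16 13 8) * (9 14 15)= (1 13 8 16 6 7)(2 9 14 15 11 12)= [0, 13, 9, 3, 4, 5, 7, 1, 16, 14, 10, 12, 2, 8, 15, 11, 6]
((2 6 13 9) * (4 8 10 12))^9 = (2 6 13 9)(4 8 10 12)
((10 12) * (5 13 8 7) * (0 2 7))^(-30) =(13)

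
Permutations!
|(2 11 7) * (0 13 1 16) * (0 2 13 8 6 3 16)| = 10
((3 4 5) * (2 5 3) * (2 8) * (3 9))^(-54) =(9) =((2 5 8)(3 4 9))^(-54)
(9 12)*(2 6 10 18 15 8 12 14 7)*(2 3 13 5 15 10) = (2 6)(3 13 5 15 8 12 9 14 7)(10 18) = [0, 1, 6, 13, 4, 15, 2, 3, 12, 14, 18, 11, 9, 5, 7, 8, 16, 17, 10]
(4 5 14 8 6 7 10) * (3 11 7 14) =[0, 1, 2, 11, 5, 3, 14, 10, 6, 9, 4, 7, 12, 13, 8] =(3 11 7 10 4 5)(6 14 8)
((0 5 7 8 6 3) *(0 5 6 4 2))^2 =((0 6 3 5 7 8 4 2))^2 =(0 3 7 4)(2 6 5 8)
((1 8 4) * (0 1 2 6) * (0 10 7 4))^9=(2 4 7 10 6)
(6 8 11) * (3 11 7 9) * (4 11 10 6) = (3 10 6 8 7 9)(4 11) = [0, 1, 2, 10, 11, 5, 8, 9, 7, 3, 6, 4]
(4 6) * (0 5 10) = (0 5 10)(4 6) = [5, 1, 2, 3, 6, 10, 4, 7, 8, 9, 0]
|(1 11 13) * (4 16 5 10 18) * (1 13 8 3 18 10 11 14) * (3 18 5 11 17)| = |(1 14)(3 5 17)(4 16 11 8 18)| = 30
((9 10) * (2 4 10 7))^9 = (2 7 9 10 4)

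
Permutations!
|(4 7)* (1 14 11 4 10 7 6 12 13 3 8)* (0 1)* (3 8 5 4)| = |(0 1 14 11 3 5 4 6 12 13 8)(7 10)| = 22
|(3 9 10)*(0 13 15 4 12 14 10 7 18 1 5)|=|(0 13 15 4 12 14 10 3 9 7 18 1 5)|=13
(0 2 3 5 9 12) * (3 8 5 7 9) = (0 2 8 5 3 7 9 12) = [2, 1, 8, 7, 4, 3, 6, 9, 5, 12, 10, 11, 0]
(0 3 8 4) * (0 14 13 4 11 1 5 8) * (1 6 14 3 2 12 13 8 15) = [2, 5, 12, 0, 3, 15, 14, 7, 11, 9, 10, 6, 13, 4, 8, 1] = (0 2 12 13 4 3)(1 5 15)(6 14 8 11)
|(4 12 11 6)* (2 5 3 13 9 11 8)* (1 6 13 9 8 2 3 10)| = |(1 6 4 12 2 5 10)(3 9 11 13 8)| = 35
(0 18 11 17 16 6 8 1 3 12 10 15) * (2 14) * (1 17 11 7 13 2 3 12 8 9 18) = (0 1 12 10 15)(2 14 3 8 17 16 6 9 18 7 13) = [1, 12, 14, 8, 4, 5, 9, 13, 17, 18, 15, 11, 10, 2, 3, 0, 6, 16, 7]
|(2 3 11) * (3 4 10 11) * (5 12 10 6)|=7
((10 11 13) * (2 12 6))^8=((2 12 6)(10 11 13))^8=(2 6 12)(10 13 11)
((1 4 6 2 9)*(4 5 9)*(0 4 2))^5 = ((0 4 6)(1 5 9))^5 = (0 6 4)(1 9 5)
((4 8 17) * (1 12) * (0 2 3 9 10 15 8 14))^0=((0 2 3 9 10 15 8 17 4 14)(1 12))^0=(17)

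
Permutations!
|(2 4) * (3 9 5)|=|(2 4)(3 9 5)|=6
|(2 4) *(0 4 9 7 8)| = 6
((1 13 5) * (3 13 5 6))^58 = (3 13 6)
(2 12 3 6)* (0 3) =[3, 1, 12, 6, 4, 5, 2, 7, 8, 9, 10, 11, 0] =(0 3 6 2 12)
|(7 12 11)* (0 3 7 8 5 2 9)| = |(0 3 7 12 11 8 5 2 9)| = 9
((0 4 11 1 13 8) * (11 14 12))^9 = (0 4 14 12 11 1 13 8)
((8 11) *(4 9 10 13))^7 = ((4 9 10 13)(8 11))^7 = (4 13 10 9)(8 11)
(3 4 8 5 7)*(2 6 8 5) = (2 6 8)(3 4 5 7) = [0, 1, 6, 4, 5, 7, 8, 3, 2]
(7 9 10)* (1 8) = (1 8)(7 9 10) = [0, 8, 2, 3, 4, 5, 6, 9, 1, 10, 7]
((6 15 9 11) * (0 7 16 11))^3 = (0 11 9 16 15 7 6)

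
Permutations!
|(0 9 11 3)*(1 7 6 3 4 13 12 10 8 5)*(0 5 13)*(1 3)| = |(0 9 11 4)(1 7 6)(3 5)(8 13 12 10)| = 12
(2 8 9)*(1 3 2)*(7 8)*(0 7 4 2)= (0 7 8 9 1 3)(2 4)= [7, 3, 4, 0, 2, 5, 6, 8, 9, 1]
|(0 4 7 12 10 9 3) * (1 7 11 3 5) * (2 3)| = 30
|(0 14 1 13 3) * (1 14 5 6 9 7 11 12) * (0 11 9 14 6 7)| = |(0 5 7 9)(1 13 3 11 12)(6 14)| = 20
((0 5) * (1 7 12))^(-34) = ((0 5)(1 7 12))^(-34) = (1 12 7)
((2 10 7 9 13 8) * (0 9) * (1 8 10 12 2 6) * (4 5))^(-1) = ((0 9 13 10 7)(1 8 6)(2 12)(4 5))^(-1) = (0 7 10 13 9)(1 6 8)(2 12)(4 5)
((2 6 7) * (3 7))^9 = ((2 6 3 7))^9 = (2 6 3 7)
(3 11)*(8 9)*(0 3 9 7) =(0 3 11 9 8 7) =[3, 1, 2, 11, 4, 5, 6, 0, 7, 8, 10, 9]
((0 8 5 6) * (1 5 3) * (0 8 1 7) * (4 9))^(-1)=(0 7 3 8 6 5 1)(4 9)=((0 1 5 6 8 3 7)(4 9))^(-1)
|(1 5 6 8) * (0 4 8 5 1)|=6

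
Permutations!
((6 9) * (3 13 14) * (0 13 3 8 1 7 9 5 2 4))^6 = ((0 13 14 8 1 7 9 6 5 2 4))^6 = (0 9 13 6 14 5 8 2 1 4 7)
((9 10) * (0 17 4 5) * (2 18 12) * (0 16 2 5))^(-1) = (0 4 17)(2 16 5 12 18)(9 10)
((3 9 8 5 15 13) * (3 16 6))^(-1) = (3 6 16 13 15 5 8 9)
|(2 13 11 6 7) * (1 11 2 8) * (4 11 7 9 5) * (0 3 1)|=10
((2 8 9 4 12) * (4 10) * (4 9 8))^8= (2 12 4)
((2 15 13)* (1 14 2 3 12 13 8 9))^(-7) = ((1 14 2 15 8 9)(3 12 13))^(-7) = (1 9 8 15 2 14)(3 13 12)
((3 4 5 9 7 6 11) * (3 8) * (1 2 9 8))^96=(11)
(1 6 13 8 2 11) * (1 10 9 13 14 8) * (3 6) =(1 3 6 14 8 2 11 10 9 13) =[0, 3, 11, 6, 4, 5, 14, 7, 2, 13, 9, 10, 12, 1, 8]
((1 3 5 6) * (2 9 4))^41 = (1 3 5 6)(2 4 9)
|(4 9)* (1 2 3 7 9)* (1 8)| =7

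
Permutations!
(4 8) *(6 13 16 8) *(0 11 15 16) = [11, 1, 2, 3, 6, 5, 13, 7, 4, 9, 10, 15, 12, 0, 14, 16, 8] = (0 11 15 16 8 4 6 13)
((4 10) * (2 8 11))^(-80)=((2 8 11)(4 10))^(-80)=(2 8 11)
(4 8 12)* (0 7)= (0 7)(4 8 12)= [7, 1, 2, 3, 8, 5, 6, 0, 12, 9, 10, 11, 4]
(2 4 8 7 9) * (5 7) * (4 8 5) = (2 8 4 5 7 9) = [0, 1, 8, 3, 5, 7, 6, 9, 4, 2]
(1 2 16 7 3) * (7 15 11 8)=(1 2 16 15 11 8 7 3)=[0, 2, 16, 1, 4, 5, 6, 3, 7, 9, 10, 8, 12, 13, 14, 11, 15]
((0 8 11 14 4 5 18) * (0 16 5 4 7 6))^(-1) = (0 6 7 14 11 8)(5 16 18)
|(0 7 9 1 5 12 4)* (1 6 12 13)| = 6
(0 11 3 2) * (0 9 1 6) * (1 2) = (0 11 3 1 6)(2 9) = [11, 6, 9, 1, 4, 5, 0, 7, 8, 2, 10, 3]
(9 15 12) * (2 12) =(2 12 9 15) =[0, 1, 12, 3, 4, 5, 6, 7, 8, 15, 10, 11, 9, 13, 14, 2]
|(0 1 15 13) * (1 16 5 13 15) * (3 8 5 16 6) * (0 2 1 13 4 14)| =|(16)(0 6 3 8 5 4 14)(1 13 2)| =21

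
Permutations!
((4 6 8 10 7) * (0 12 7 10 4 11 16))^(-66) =(0 16 11 7 12) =((0 12 7 11 16)(4 6 8))^(-66)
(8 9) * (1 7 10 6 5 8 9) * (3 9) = (1 7 10 6 5 8)(3 9) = [0, 7, 2, 9, 4, 8, 5, 10, 1, 3, 6]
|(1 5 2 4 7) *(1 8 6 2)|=|(1 5)(2 4 7 8 6)|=10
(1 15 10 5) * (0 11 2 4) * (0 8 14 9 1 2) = [11, 15, 4, 3, 8, 2, 6, 7, 14, 1, 5, 0, 12, 13, 9, 10] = (0 11)(1 15 10 5 2 4 8 14 9)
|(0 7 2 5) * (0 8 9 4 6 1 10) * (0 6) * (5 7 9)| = |(0 9 4)(1 10 6)(2 7)(5 8)| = 6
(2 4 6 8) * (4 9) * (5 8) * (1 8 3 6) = [0, 8, 9, 6, 1, 3, 5, 7, 2, 4] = (1 8 2 9 4)(3 6 5)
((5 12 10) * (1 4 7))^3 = ((1 4 7)(5 12 10))^3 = (12)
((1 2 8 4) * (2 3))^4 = (1 4 8 2 3)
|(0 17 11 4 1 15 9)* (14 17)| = 8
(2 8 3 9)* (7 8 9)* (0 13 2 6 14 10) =(0 13 2 9 6 14 10)(3 7 8) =[13, 1, 9, 7, 4, 5, 14, 8, 3, 6, 0, 11, 12, 2, 10]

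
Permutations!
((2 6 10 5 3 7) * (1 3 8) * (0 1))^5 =((0 1 3 7 2 6 10 5 8))^5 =(0 6 1 10 3 5 7 8 2)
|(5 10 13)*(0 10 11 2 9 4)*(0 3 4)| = |(0 10 13 5 11 2 9)(3 4)| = 14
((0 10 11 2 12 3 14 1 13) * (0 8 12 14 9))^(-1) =((0 10 11 2 14 1 13 8 12 3 9))^(-1) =(0 9 3 12 8 13 1 14 2 11 10)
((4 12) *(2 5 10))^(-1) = ((2 5 10)(4 12))^(-1) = (2 10 5)(4 12)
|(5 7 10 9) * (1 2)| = 4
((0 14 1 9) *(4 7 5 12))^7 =((0 14 1 9)(4 7 5 12))^7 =(0 9 1 14)(4 12 5 7)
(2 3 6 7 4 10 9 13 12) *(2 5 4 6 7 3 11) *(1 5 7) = (1 5 4 10 9 13 12 7 6 3)(2 11) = [0, 5, 11, 1, 10, 4, 3, 6, 8, 13, 9, 2, 7, 12]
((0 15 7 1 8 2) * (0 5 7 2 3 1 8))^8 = ((0 15 2 5 7 8 3 1))^8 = (15)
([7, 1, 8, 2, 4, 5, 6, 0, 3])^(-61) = (0 7)(2 3 8)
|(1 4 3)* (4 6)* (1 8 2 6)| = |(2 6 4 3 8)| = 5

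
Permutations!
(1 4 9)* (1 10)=(1 4 9 10)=[0, 4, 2, 3, 9, 5, 6, 7, 8, 10, 1]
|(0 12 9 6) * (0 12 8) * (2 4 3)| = 6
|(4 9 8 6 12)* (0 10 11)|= |(0 10 11)(4 9 8 6 12)|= 15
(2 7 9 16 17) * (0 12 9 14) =[12, 1, 7, 3, 4, 5, 6, 14, 8, 16, 10, 11, 9, 13, 0, 15, 17, 2] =(0 12 9 16 17 2 7 14)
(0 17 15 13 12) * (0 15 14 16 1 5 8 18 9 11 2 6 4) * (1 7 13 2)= (0 17 14 16 7 13 12 15 2 6 4)(1 5 8 18 9 11)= [17, 5, 6, 3, 0, 8, 4, 13, 18, 11, 10, 1, 15, 12, 16, 2, 7, 14, 9]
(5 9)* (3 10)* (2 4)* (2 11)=(2 4 11)(3 10)(5 9)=[0, 1, 4, 10, 11, 9, 6, 7, 8, 5, 3, 2]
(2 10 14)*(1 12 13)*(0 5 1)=(0 5 1 12 13)(2 10 14)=[5, 12, 10, 3, 4, 1, 6, 7, 8, 9, 14, 11, 13, 0, 2]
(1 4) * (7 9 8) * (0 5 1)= [5, 4, 2, 3, 0, 1, 6, 9, 7, 8]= (0 5 1 4)(7 9 8)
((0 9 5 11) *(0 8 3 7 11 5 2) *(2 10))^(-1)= (0 2 10 9)(3 8 11 7)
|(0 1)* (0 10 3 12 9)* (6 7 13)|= |(0 1 10 3 12 9)(6 7 13)|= 6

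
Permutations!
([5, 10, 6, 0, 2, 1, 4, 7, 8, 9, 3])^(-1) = [3, 5, 4, 10, 6, 0, 2, 7, 8, 9, 1]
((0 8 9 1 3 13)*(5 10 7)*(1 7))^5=(0 10 8 1 9 3 7 13 5)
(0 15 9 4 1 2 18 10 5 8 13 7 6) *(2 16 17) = (0 15 9 4 1 16 17 2 18 10 5 8 13 7 6) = [15, 16, 18, 3, 1, 8, 0, 6, 13, 4, 5, 11, 12, 7, 14, 9, 17, 2, 10]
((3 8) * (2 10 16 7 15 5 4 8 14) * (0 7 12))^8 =(0 2 4)(3 15 16)(5 12 14)(7 10 8)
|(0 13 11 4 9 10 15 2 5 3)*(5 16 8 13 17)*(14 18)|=|(0 17 5 3)(2 16 8 13 11 4 9 10 15)(14 18)|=36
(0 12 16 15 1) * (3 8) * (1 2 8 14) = (0 12 16 15 2 8 3 14 1) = [12, 0, 8, 14, 4, 5, 6, 7, 3, 9, 10, 11, 16, 13, 1, 2, 15]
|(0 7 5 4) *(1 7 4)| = 6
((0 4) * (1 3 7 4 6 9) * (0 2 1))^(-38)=((0 6 9)(1 3 7 4 2))^(-38)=(0 6 9)(1 7 2 3 4)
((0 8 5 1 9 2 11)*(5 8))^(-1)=((0 5 1 9 2 11))^(-1)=(0 11 2 9 1 5)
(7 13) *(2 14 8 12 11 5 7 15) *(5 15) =(2 14 8 12 11 15)(5 7 13) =[0, 1, 14, 3, 4, 7, 6, 13, 12, 9, 10, 15, 11, 5, 8, 2]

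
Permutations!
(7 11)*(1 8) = (1 8)(7 11) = [0, 8, 2, 3, 4, 5, 6, 11, 1, 9, 10, 7]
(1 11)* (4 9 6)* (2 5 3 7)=[0, 11, 5, 7, 9, 3, 4, 2, 8, 6, 10, 1]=(1 11)(2 5 3 7)(4 9 6)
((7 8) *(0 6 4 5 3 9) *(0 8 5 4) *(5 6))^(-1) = ((0 5 3 9 8 7 6))^(-1) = (0 6 7 8 9 3 5)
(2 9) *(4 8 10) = (2 9)(4 8 10) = [0, 1, 9, 3, 8, 5, 6, 7, 10, 2, 4]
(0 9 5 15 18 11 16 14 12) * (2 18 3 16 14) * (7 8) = [9, 1, 18, 16, 4, 15, 6, 8, 7, 5, 10, 14, 0, 13, 12, 3, 2, 17, 11] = (0 9 5 15 3 16 2 18 11 14 12)(7 8)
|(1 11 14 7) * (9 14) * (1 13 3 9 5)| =15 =|(1 11 5)(3 9 14 7 13)|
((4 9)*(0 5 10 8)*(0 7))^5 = ((0 5 10 8 7)(4 9))^5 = (10)(4 9)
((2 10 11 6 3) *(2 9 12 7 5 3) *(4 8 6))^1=(2 10 11 4 8 6)(3 9 12 7 5)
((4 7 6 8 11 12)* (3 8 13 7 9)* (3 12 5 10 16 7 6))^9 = ((3 8 11 5 10 16 7)(4 9 12)(6 13))^9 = (3 11 10 7 8 5 16)(6 13)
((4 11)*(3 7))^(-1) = (3 7)(4 11)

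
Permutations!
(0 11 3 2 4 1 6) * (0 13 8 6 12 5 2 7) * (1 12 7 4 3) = (0 11 1 7)(2 3 4 12 5)(6 13 8) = [11, 7, 3, 4, 12, 2, 13, 0, 6, 9, 10, 1, 5, 8]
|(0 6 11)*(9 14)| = |(0 6 11)(9 14)| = 6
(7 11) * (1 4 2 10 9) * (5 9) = (1 4 2 10 5 9)(7 11) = [0, 4, 10, 3, 2, 9, 6, 11, 8, 1, 5, 7]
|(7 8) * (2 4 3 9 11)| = 10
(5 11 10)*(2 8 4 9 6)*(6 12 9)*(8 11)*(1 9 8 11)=(1 9 12 8 4 6 2)(5 11 10)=[0, 9, 1, 3, 6, 11, 2, 7, 4, 12, 5, 10, 8]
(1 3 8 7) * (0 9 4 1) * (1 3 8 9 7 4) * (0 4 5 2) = (0 7 4 3 9 1 8 5 2) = [7, 8, 0, 9, 3, 2, 6, 4, 5, 1]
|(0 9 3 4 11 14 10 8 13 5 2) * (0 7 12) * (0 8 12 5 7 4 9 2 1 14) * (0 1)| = 12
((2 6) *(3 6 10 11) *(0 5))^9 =(0 5)(2 6 3 11 10)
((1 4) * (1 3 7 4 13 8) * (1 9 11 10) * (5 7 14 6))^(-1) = (1 10 11 9 8 13)(3 4 7 5 6 14)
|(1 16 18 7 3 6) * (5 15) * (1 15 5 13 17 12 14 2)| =|(1 16 18 7 3 6 15 13 17 12 14 2)| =12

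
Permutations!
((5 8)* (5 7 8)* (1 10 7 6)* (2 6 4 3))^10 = ((1 10 7 8 4 3 2 6))^10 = (1 7 4 2)(3 6 10 8)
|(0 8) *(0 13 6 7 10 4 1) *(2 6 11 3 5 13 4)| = |(0 8 4 1)(2 6 7 10)(3 5 13 11)| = 4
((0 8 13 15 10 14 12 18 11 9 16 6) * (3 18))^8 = (0 18 15 16 12 8 11 10 6 3 13 9 14)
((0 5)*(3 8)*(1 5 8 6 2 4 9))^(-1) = (0 5 1 9 4 2 6 3 8)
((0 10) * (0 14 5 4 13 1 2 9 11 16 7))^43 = (0 2 14 11 4 7 1 10 9 5 16 13)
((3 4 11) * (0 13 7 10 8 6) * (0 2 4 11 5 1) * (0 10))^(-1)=(0 7 13)(1 5 4 2 6 8 10)(3 11)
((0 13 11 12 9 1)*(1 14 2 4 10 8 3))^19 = ((0 13 11 12 9 14 2 4 10 8 3 1))^19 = (0 4 11 8 9 1 2 13 10 12 3 14)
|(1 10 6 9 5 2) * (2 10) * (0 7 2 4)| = |(0 7 2 1 4)(5 10 6 9)| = 20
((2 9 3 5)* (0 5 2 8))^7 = (0 5 8)(2 9 3)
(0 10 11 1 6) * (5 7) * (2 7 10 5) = [5, 6, 7, 3, 4, 10, 0, 2, 8, 9, 11, 1] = (0 5 10 11 1 6)(2 7)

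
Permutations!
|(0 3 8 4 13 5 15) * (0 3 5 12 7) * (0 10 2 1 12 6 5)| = |(1 12 7 10 2)(3 8 4 13 6 5 15)| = 35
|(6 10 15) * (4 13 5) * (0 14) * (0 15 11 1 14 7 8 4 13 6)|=10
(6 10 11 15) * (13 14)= [0, 1, 2, 3, 4, 5, 10, 7, 8, 9, 11, 15, 12, 14, 13, 6]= (6 10 11 15)(13 14)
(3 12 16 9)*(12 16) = (3 16 9) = [0, 1, 2, 16, 4, 5, 6, 7, 8, 3, 10, 11, 12, 13, 14, 15, 9]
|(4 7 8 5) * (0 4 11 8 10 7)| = |(0 4)(5 11 8)(7 10)| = 6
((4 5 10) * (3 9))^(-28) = (4 10 5)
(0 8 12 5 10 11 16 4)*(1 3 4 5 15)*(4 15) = (0 8 12 4)(1 3 15)(5 10 11 16) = [8, 3, 2, 15, 0, 10, 6, 7, 12, 9, 11, 16, 4, 13, 14, 1, 5]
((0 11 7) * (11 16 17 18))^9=(0 18)(7 17)(11 16)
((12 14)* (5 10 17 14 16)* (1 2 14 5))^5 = (5 17 10)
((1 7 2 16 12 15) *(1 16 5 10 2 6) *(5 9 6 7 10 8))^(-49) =(1 10 2 9 6)(5 8)(12 16 15)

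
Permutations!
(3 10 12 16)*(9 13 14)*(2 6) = (2 6)(3 10 12 16)(9 13 14) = [0, 1, 6, 10, 4, 5, 2, 7, 8, 13, 12, 11, 16, 14, 9, 15, 3]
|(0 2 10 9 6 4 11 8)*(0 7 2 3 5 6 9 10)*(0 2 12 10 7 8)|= 6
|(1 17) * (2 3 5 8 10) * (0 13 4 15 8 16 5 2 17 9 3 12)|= 12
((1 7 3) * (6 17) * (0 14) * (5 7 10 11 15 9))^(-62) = (17)(1 11 9 7)(3 10 15 5) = ((0 14)(1 10 11 15 9 5 7 3)(6 17))^(-62)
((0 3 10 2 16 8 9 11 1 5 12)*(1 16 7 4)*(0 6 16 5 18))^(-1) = (0 18 1 4 7 2 10 3)(5 11 9 8 16 6 12)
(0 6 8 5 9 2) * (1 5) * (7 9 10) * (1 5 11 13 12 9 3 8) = (0 6 1 11 13 12 9 2)(3 8 5 10 7) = [6, 11, 0, 8, 4, 10, 1, 3, 5, 2, 7, 13, 9, 12]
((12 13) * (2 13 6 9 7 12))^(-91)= (2 13)(6 9 7 12)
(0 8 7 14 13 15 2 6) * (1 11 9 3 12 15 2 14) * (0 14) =(0 8 7 1 11 9 3 12 15)(2 6 14 13) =[8, 11, 6, 12, 4, 5, 14, 1, 7, 3, 10, 9, 15, 2, 13, 0]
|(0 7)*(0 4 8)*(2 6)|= |(0 7 4 8)(2 6)|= 4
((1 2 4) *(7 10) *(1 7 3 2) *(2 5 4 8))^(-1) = (2 8)(3 10 7 4 5)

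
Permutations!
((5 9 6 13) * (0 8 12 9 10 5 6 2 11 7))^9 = (0 12 2 7 8 9 11)(5 10)(6 13)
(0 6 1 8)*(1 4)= (0 6 4 1 8)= [6, 8, 2, 3, 1, 5, 4, 7, 0]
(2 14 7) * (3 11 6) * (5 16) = (2 14 7)(3 11 6)(5 16) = [0, 1, 14, 11, 4, 16, 3, 2, 8, 9, 10, 6, 12, 13, 7, 15, 5]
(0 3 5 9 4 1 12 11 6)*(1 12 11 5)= [3, 11, 2, 1, 12, 9, 0, 7, 8, 4, 10, 6, 5]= (0 3 1 11 6)(4 12 5 9)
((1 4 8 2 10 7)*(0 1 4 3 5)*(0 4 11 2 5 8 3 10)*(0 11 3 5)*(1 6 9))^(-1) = ((0 6 9 1 10 7 3 8)(2 11)(4 5))^(-1) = (0 8 3 7 10 1 9 6)(2 11)(4 5)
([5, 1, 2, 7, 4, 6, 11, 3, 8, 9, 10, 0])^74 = (0 6)(5 11)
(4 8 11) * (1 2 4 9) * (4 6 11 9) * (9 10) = (1 2 6 11 4 8 10 9) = [0, 2, 6, 3, 8, 5, 11, 7, 10, 1, 9, 4]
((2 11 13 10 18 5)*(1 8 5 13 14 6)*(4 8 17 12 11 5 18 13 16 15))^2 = (1 12 14)(4 18 15 8 16)(6 17 11)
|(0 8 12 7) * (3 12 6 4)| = 7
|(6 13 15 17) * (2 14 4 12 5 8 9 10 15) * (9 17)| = |(2 14 4 12 5 8 17 6 13)(9 10 15)| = 9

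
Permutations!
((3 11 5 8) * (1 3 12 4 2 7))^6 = (1 4 5)(2 8 3)(7 12 11)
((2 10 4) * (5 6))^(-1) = (2 4 10)(5 6)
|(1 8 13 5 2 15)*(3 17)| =|(1 8 13 5 2 15)(3 17)| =6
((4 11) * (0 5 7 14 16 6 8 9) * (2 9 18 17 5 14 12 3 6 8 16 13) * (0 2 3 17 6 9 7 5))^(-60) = (18)(0 3 7)(2 17 13)(9 12 14)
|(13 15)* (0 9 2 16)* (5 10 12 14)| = 4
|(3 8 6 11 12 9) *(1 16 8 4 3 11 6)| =6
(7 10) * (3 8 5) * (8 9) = (3 9 8 5)(7 10) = [0, 1, 2, 9, 4, 3, 6, 10, 5, 8, 7]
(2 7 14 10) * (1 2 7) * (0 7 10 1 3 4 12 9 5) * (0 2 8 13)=(0 7 14 1 8 13)(2 3 4 12 9 5)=[7, 8, 3, 4, 12, 2, 6, 14, 13, 5, 10, 11, 9, 0, 1]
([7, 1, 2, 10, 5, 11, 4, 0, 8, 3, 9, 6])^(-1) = (0 7)(3 9 10)(4 6 11 5)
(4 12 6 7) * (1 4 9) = (1 4 12 6 7 9) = [0, 4, 2, 3, 12, 5, 7, 9, 8, 1, 10, 11, 6]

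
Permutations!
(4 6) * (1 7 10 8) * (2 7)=(1 2 7 10 8)(4 6)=[0, 2, 7, 3, 6, 5, 4, 10, 1, 9, 8]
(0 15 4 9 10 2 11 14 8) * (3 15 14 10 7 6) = [14, 1, 11, 15, 9, 5, 3, 6, 0, 7, 2, 10, 12, 13, 8, 4] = (0 14 8)(2 11 10)(3 15 4 9 7 6)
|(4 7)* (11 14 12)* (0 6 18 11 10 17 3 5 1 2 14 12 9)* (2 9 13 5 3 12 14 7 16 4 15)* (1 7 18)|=|(0 6 1 9)(2 18 11 14 13 5 7 15)(4 16)(10 17 12)|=24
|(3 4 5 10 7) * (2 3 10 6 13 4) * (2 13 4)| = |(2 3 13)(4 5 6)(7 10)| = 6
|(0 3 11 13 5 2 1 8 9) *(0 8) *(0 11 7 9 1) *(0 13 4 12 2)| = |(0 3 7 9 8 1 11 4 12 2 13 5)| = 12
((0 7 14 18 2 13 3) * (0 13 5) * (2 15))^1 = ((0 7 14 18 15 2 5)(3 13))^1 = (0 7 14 18 15 2 5)(3 13)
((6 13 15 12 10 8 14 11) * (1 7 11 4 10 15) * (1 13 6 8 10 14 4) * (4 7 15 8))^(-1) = ((1 15 12 8 7 11 4 14))^(-1) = (1 14 4 11 7 8 12 15)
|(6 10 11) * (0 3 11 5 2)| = 7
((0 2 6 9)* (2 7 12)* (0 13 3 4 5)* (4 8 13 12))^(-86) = (0 4)(2 9)(3 8 13)(5 7)(6 12)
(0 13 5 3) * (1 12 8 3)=(0 13 5 1 12 8 3)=[13, 12, 2, 0, 4, 1, 6, 7, 3, 9, 10, 11, 8, 5]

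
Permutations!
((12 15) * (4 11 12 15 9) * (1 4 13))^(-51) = (15)(1 12)(4 9)(11 13)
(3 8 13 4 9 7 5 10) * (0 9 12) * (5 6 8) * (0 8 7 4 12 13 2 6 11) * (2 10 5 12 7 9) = (0 2 6 9 4 13 7 11)(3 12 8 10) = [2, 1, 6, 12, 13, 5, 9, 11, 10, 4, 3, 0, 8, 7]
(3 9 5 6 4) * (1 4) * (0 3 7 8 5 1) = (0 3 9 1 4 7 8 5 6) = [3, 4, 2, 9, 7, 6, 0, 8, 5, 1]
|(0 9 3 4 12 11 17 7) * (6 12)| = 9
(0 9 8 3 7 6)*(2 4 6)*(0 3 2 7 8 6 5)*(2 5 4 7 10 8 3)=(0 9 6 2 7 10 8 5)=[9, 1, 7, 3, 4, 0, 2, 10, 5, 6, 8]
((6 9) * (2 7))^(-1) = ((2 7)(6 9))^(-1) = (2 7)(6 9)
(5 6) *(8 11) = (5 6)(8 11) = [0, 1, 2, 3, 4, 6, 5, 7, 11, 9, 10, 8]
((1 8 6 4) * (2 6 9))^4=(1 6 9)(2 8 4)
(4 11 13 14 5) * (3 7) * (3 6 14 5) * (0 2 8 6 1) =(0 2 8 6 14 3 7 1)(4 11 13 5) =[2, 0, 8, 7, 11, 4, 14, 1, 6, 9, 10, 13, 12, 5, 3]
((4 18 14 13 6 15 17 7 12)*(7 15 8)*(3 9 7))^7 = (3 13 4 9 6 18 7 8 14 12)(15 17)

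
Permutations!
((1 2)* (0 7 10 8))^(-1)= (0 8 10 7)(1 2)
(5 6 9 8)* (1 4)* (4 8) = (1 8 5 6 9 4) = [0, 8, 2, 3, 1, 6, 9, 7, 5, 4]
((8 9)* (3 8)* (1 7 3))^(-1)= (1 9 8 3 7)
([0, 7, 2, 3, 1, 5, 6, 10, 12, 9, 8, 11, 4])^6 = (12)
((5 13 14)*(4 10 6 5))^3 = (4 5)(6 14)(10 13)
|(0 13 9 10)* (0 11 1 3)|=|(0 13 9 10 11 1 3)|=7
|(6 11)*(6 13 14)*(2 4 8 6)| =7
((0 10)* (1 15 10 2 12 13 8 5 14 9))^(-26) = (0 9 13 10 14 12 15 5 2 1 8)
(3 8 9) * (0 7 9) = (0 7 9 3 8) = [7, 1, 2, 8, 4, 5, 6, 9, 0, 3]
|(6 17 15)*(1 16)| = 6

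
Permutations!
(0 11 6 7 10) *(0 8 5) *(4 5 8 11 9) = (0 9 4 5)(6 7 10 11) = [9, 1, 2, 3, 5, 0, 7, 10, 8, 4, 11, 6]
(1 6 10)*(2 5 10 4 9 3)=(1 6 4 9 3 2 5 10)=[0, 6, 5, 2, 9, 10, 4, 7, 8, 3, 1]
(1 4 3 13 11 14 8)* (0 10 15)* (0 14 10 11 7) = [11, 4, 2, 13, 3, 5, 6, 0, 1, 9, 15, 10, 12, 7, 8, 14] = (0 11 10 15 14 8 1 4 3 13 7)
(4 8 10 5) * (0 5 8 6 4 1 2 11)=(0 5 1 2 11)(4 6)(8 10)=[5, 2, 11, 3, 6, 1, 4, 7, 10, 9, 8, 0]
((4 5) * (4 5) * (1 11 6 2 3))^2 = (1 6 3 11 2)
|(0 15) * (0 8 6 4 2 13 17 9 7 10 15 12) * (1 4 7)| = |(0 12)(1 4 2 13 17 9)(6 7 10 15 8)| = 30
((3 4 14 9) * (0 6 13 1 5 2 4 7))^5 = ((0 6 13 1 5 2 4 14 9 3 7))^5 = (0 2 7 5 3 1 9 13 14 6 4)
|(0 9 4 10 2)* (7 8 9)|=7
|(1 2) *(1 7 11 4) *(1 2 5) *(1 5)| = 4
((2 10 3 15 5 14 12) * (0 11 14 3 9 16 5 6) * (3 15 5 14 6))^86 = ((0 11 6)(2 10 9 16 14 12)(3 5 15))^86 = (0 6 11)(2 9 14)(3 15 5)(10 16 12)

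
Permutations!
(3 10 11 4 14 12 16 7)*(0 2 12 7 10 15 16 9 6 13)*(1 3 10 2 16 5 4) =(0 16 2 12 9 6 13)(1 3 15 5 4 14 7 10 11) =[16, 3, 12, 15, 14, 4, 13, 10, 8, 6, 11, 1, 9, 0, 7, 5, 2]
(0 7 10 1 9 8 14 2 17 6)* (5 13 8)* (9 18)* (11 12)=(0 7 10 1 18 9 5 13 8 14 2 17 6)(11 12)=[7, 18, 17, 3, 4, 13, 0, 10, 14, 5, 1, 12, 11, 8, 2, 15, 16, 6, 9]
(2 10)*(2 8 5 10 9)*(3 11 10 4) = [0, 1, 9, 11, 3, 4, 6, 7, 5, 2, 8, 10] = (2 9)(3 11 10 8 5 4)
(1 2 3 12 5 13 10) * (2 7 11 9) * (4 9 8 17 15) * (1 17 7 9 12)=(1 9 2 3)(4 12 5 13 10 17 15)(7 11 8)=[0, 9, 3, 1, 12, 13, 6, 11, 7, 2, 17, 8, 5, 10, 14, 4, 16, 15]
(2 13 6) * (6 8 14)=(2 13 8 14 6)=[0, 1, 13, 3, 4, 5, 2, 7, 14, 9, 10, 11, 12, 8, 6]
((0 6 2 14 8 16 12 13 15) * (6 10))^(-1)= (0 15 13 12 16 8 14 2 6 10)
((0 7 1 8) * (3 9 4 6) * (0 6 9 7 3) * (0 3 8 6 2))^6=((0 8 2)(1 6 3 7)(4 9))^6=(9)(1 3)(6 7)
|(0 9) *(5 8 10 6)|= 4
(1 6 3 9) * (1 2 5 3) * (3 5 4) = [0, 6, 4, 9, 3, 5, 1, 7, 8, 2] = (1 6)(2 4 3 9)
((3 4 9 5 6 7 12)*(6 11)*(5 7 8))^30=((3 4 9 7 12)(5 11 6 8))^30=(12)(5 6)(8 11)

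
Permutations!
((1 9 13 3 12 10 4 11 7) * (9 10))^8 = (13)(1 11 10 7 4)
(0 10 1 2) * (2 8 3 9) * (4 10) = (0 4 10 1 8 3 9 2) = [4, 8, 0, 9, 10, 5, 6, 7, 3, 2, 1]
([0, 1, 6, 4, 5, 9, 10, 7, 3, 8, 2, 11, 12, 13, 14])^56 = (14)(2 10 6)(3 4 5 9 8)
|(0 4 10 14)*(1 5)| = |(0 4 10 14)(1 5)| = 4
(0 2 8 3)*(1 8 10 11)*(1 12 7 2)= (0 1 8 3)(2 10 11 12 7)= [1, 8, 10, 0, 4, 5, 6, 2, 3, 9, 11, 12, 7]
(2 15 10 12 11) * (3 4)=(2 15 10 12 11)(3 4)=[0, 1, 15, 4, 3, 5, 6, 7, 8, 9, 12, 2, 11, 13, 14, 10]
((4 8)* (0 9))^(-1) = (0 9)(4 8) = ((0 9)(4 8))^(-1)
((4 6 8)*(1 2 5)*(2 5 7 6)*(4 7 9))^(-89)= (1 5)(2 9 4)(6 8 7)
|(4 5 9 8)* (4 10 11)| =6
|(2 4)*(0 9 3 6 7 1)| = |(0 9 3 6 7 1)(2 4)| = 6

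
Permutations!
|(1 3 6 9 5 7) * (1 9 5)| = 6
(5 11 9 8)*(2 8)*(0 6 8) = (0 6 8 5 11 9 2) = [6, 1, 0, 3, 4, 11, 8, 7, 5, 2, 10, 9]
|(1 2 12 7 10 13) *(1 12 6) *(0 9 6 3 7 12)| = 9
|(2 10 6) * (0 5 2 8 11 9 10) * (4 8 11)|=12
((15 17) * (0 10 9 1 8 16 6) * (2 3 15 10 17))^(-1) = ((0 17 10 9 1 8 16 6)(2 3 15))^(-1) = (0 6 16 8 1 9 10 17)(2 15 3)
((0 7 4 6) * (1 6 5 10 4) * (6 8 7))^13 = (0 6)(1 8 7)(4 5 10)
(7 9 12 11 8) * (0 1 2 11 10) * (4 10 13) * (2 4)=(0 1 4 10)(2 11 8 7 9 12 13)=[1, 4, 11, 3, 10, 5, 6, 9, 7, 12, 0, 8, 13, 2]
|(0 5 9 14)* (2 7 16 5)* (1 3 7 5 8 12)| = 30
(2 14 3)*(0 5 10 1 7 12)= (0 5 10 1 7 12)(2 14 3)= [5, 7, 14, 2, 4, 10, 6, 12, 8, 9, 1, 11, 0, 13, 3]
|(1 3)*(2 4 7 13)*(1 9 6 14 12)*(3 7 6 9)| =8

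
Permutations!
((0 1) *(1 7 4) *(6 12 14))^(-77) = (0 1 4 7)(6 12 14)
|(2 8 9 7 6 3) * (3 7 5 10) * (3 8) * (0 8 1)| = |(0 8 9 5 10 1)(2 3)(6 7)| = 6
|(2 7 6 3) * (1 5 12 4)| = |(1 5 12 4)(2 7 6 3)| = 4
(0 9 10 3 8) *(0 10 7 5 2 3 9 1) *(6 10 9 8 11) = (0 1)(2 3 11 6 10 8 9 7 5) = [1, 0, 3, 11, 4, 2, 10, 5, 9, 7, 8, 6]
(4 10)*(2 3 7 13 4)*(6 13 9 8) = [0, 1, 3, 7, 10, 5, 13, 9, 6, 8, 2, 11, 12, 4] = (2 3 7 9 8 6 13 4 10)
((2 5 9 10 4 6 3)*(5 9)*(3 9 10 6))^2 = (2 4)(3 10)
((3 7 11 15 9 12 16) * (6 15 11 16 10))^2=((3 7 16)(6 15 9 12 10))^2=(3 16 7)(6 9 10 15 12)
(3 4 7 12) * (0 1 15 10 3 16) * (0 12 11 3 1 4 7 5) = (0 4 5)(1 15 10)(3 7 11)(12 16) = [4, 15, 2, 7, 5, 0, 6, 11, 8, 9, 1, 3, 16, 13, 14, 10, 12]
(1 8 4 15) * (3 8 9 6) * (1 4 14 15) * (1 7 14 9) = [0, 1, 2, 8, 7, 5, 3, 14, 9, 6, 10, 11, 12, 13, 15, 4] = (3 8 9 6)(4 7 14 15)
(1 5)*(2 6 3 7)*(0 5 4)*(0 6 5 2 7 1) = (7)(0 2 5)(1 4 6 3) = [2, 4, 5, 1, 6, 0, 3, 7]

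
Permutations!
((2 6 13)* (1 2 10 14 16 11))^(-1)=(1 11 16 14 10 13 6 2)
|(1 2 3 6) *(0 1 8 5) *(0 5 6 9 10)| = 6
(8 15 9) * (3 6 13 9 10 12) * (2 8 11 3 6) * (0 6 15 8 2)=(0 6 13 9 11 3)(10 12 15)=[6, 1, 2, 0, 4, 5, 13, 7, 8, 11, 12, 3, 15, 9, 14, 10]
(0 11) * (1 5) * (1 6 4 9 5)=(0 11)(4 9 5 6)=[11, 1, 2, 3, 9, 6, 4, 7, 8, 5, 10, 0]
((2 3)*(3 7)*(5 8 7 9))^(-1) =(2 3 7 8 5 9)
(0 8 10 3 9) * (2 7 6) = (0 8 10 3 9)(2 7 6) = [8, 1, 7, 9, 4, 5, 2, 6, 10, 0, 3]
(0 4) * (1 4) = [1, 4, 2, 3, 0] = (0 1 4)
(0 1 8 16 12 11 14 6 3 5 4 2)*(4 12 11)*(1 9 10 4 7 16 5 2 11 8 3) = (0 9 10 4 11 14 6 1 3 2)(5 12 7 16 8) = [9, 3, 0, 2, 11, 12, 1, 16, 5, 10, 4, 14, 7, 13, 6, 15, 8]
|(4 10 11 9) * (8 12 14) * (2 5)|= 12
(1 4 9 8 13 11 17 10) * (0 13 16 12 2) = (0 13 11 17 10 1 4 9 8 16 12 2) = [13, 4, 0, 3, 9, 5, 6, 7, 16, 8, 1, 17, 2, 11, 14, 15, 12, 10]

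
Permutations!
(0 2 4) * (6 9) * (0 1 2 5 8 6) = (0 5 8 6 9)(1 2 4) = [5, 2, 4, 3, 1, 8, 9, 7, 6, 0]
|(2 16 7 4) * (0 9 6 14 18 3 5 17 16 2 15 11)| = |(0 9 6 14 18 3 5 17 16 7 4 15 11)| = 13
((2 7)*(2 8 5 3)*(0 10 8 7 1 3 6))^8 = (0 5 10 6 8)(1 2 3) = ((0 10 8 5 6)(1 3 2))^8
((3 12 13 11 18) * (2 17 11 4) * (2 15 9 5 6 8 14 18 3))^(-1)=(2 18 14 8 6 5 9 15 4 13 12 3 11 17)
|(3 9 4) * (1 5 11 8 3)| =7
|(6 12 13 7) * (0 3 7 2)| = 7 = |(0 3 7 6 12 13 2)|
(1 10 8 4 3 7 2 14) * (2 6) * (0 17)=(0 17)(1 10 8 4 3 7 6 2 14)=[17, 10, 14, 7, 3, 5, 2, 6, 4, 9, 8, 11, 12, 13, 1, 15, 16, 0]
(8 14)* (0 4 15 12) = (0 4 15 12)(8 14) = [4, 1, 2, 3, 15, 5, 6, 7, 14, 9, 10, 11, 0, 13, 8, 12]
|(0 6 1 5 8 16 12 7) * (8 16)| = 7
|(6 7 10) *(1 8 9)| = 3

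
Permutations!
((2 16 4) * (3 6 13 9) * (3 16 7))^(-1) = (2 4 16 9 13 6 3 7)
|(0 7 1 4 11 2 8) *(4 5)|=|(0 7 1 5 4 11 2 8)|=8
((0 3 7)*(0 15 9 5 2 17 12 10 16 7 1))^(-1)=(0 1 3)(2 5 9 15 7 16 10 12 17)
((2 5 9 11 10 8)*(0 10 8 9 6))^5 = (0 2 9 6 8 10 5 11)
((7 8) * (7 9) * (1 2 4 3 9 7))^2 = ((1 2 4 3 9)(7 8))^2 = (1 4 9 2 3)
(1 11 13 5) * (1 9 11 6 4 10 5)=(1 6 4 10 5 9 11 13)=[0, 6, 2, 3, 10, 9, 4, 7, 8, 11, 5, 13, 12, 1]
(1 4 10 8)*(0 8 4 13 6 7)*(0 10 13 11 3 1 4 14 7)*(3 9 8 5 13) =(0 5 13 6)(1 11 9 8 4 3)(7 10 14) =[5, 11, 2, 1, 3, 13, 0, 10, 4, 8, 14, 9, 12, 6, 7]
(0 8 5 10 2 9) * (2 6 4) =(0 8 5 10 6 4 2 9) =[8, 1, 9, 3, 2, 10, 4, 7, 5, 0, 6]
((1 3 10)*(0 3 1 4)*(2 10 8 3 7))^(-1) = ((0 7 2 10 4)(3 8))^(-1) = (0 4 10 2 7)(3 8)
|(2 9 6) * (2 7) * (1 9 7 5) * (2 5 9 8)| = 10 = |(1 8 2 7 5)(6 9)|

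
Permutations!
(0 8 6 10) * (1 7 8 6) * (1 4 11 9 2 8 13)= [6, 7, 8, 3, 11, 5, 10, 13, 4, 2, 0, 9, 12, 1]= (0 6 10)(1 7 13)(2 8 4 11 9)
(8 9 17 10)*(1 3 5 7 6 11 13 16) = [0, 3, 2, 5, 4, 7, 11, 6, 9, 17, 8, 13, 12, 16, 14, 15, 1, 10] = (1 3 5 7 6 11 13 16)(8 9 17 10)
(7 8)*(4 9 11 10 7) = [0, 1, 2, 3, 9, 5, 6, 8, 4, 11, 7, 10] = (4 9 11 10 7 8)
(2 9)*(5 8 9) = (2 5 8 9) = [0, 1, 5, 3, 4, 8, 6, 7, 9, 2]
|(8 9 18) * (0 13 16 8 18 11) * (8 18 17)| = 8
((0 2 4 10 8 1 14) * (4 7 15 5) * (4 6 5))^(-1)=(0 14 1 8 10 4 15 7 2)(5 6)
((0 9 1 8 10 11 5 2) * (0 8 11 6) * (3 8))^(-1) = ((0 9 1 11 5 2 3 8 10 6))^(-1) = (0 6 10 8 3 2 5 11 1 9)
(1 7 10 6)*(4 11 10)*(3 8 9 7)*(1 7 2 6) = (1 3 8 9 2 6 7 4 11 10) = [0, 3, 6, 8, 11, 5, 7, 4, 9, 2, 1, 10]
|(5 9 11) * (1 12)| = 6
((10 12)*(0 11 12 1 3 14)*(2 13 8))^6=(0 14 3 1 10 12 11)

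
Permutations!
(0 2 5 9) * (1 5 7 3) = (0 2 7 3 1 5 9) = [2, 5, 7, 1, 4, 9, 6, 3, 8, 0]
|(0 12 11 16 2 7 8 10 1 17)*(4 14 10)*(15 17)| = 13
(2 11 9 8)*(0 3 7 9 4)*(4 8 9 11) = (0 3 7 11 8 2 4) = [3, 1, 4, 7, 0, 5, 6, 11, 2, 9, 10, 8]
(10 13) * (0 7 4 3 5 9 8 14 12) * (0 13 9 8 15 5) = (0 7 4 3)(5 8 14 12 13 10 9 15) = [7, 1, 2, 0, 3, 8, 6, 4, 14, 15, 9, 11, 13, 10, 12, 5]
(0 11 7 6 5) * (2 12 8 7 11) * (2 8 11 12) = (0 8 7 6 5)(11 12) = [8, 1, 2, 3, 4, 0, 5, 6, 7, 9, 10, 12, 11]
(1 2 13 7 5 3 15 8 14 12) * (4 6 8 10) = (1 2 13 7 5 3 15 10 4 6 8 14 12) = [0, 2, 13, 15, 6, 3, 8, 5, 14, 9, 4, 11, 1, 7, 12, 10]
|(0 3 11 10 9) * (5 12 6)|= 15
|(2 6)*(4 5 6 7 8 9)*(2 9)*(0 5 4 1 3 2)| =|(0 5 6 9 1 3 2 7 8)| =9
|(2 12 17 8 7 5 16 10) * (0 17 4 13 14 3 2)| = 42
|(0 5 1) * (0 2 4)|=5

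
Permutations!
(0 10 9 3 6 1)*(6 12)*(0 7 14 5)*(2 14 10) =(0 2 14 5)(1 7 10 9 3 12 6) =[2, 7, 14, 12, 4, 0, 1, 10, 8, 3, 9, 11, 6, 13, 5]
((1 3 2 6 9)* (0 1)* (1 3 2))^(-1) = ((0 3 1 2 6 9))^(-1) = (0 9 6 2 1 3)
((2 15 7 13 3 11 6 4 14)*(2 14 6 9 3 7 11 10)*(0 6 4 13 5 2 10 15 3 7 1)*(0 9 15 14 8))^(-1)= (0 8 14 3 2 5 7 9 1 13 6)(11 15)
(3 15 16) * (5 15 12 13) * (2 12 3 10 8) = (2 12 13 5 15 16 10 8) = [0, 1, 12, 3, 4, 15, 6, 7, 2, 9, 8, 11, 13, 5, 14, 16, 10]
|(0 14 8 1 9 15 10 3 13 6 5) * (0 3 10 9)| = 4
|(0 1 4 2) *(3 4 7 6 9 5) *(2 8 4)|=8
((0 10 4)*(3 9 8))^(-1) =((0 10 4)(3 9 8))^(-1) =(0 4 10)(3 8 9)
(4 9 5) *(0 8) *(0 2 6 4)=(0 8 2 6 4 9 5)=[8, 1, 6, 3, 9, 0, 4, 7, 2, 5]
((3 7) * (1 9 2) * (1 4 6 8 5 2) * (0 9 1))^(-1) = (0 9)(2 5 8 6 4)(3 7)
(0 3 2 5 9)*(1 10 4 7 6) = (0 3 2 5 9)(1 10 4 7 6) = [3, 10, 5, 2, 7, 9, 1, 6, 8, 0, 4]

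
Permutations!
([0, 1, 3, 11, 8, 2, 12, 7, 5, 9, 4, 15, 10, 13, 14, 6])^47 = [0, 1, 4, 8, 6, 10, 3, 7, 12, 9, 15, 5, 11, 13, 14, 2]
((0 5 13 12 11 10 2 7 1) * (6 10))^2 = (0 13 11 10 7)(1 5 12 6 2)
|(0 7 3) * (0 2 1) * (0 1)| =4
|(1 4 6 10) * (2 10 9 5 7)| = 8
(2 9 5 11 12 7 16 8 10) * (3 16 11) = (2 9 5 3 16 8 10)(7 11 12) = [0, 1, 9, 16, 4, 3, 6, 11, 10, 5, 2, 12, 7, 13, 14, 15, 8]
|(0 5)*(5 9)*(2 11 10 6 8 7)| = |(0 9 5)(2 11 10 6 8 7)| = 6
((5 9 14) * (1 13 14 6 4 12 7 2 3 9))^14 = ((1 13 14 5)(2 3 9 6 4 12 7))^14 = (1 14)(5 13)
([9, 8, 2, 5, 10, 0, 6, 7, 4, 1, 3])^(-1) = [5, 9, 2, 10, 8, 3, 6, 7, 1, 0, 4]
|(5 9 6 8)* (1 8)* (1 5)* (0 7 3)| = |(0 7 3)(1 8)(5 9 6)| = 6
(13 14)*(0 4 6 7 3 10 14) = [4, 1, 2, 10, 6, 5, 7, 3, 8, 9, 14, 11, 12, 0, 13] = (0 4 6 7 3 10 14 13)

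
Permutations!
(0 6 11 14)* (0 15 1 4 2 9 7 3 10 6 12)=(0 12)(1 4 2 9 7 3 10 6 11 14 15)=[12, 4, 9, 10, 2, 5, 11, 3, 8, 7, 6, 14, 0, 13, 15, 1]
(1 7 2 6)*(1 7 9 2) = (1 9 2 6 7) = [0, 9, 6, 3, 4, 5, 7, 1, 8, 2]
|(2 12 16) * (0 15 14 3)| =|(0 15 14 3)(2 12 16)| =12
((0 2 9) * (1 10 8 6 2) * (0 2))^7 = ((0 1 10 8 6)(2 9))^7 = (0 10 6 1 8)(2 9)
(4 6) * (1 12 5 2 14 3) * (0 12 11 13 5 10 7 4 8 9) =(0 12 10 7 4 6 8 9)(1 11 13 5 2 14 3) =[12, 11, 14, 1, 6, 2, 8, 4, 9, 0, 7, 13, 10, 5, 3]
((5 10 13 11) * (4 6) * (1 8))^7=((1 8)(4 6)(5 10 13 11))^7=(1 8)(4 6)(5 11 13 10)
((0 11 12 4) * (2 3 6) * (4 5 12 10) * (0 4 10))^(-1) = (0 11)(2 6 3)(5 12)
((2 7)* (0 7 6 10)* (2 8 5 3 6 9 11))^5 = (0 6 5 7 10 3 8)(2 11 9)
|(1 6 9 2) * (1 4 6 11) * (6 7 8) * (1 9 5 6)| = |(1 11 9 2 4 7 8)(5 6)| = 14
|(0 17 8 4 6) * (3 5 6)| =7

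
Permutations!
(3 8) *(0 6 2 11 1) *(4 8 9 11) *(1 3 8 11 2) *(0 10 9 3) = [6, 10, 4, 3, 11, 5, 1, 7, 8, 2, 9, 0] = (0 6 1 10 9 2 4 11)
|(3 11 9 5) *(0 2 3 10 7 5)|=15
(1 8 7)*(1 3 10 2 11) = [0, 8, 11, 10, 4, 5, 6, 3, 7, 9, 2, 1] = (1 8 7 3 10 2 11)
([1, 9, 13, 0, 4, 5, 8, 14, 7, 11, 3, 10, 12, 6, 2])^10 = [10, 3, 7, 11, 4, 5, 2, 6, 13, 0, 9, 1, 12, 14, 8]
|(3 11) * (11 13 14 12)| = 5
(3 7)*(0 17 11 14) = [17, 1, 2, 7, 4, 5, 6, 3, 8, 9, 10, 14, 12, 13, 0, 15, 16, 11] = (0 17 11 14)(3 7)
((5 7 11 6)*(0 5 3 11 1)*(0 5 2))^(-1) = ((0 2)(1 5 7)(3 11 6))^(-1) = (0 2)(1 7 5)(3 6 11)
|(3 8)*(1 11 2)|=6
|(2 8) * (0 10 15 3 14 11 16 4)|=8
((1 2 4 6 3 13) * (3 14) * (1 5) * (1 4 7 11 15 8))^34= (1 15 7)(2 8 11)(3 6 5)(4 13 14)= ((1 2 7 11 15 8)(3 13 5 4 6 14))^34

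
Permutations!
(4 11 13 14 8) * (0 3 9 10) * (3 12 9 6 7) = (0 12 9 10)(3 6 7)(4 11 13 14 8) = [12, 1, 2, 6, 11, 5, 7, 3, 4, 10, 0, 13, 9, 14, 8]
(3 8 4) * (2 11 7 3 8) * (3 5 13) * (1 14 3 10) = [0, 14, 11, 2, 8, 13, 6, 5, 4, 9, 1, 7, 12, 10, 3] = (1 14 3 2 11 7 5 13 10)(4 8)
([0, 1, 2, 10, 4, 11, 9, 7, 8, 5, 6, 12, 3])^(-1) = (3 12 11 5 9 6 10)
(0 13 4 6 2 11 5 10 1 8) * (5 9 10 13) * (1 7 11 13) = (0 5 1 8)(2 13 4 6)(7 11 9 10) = [5, 8, 13, 3, 6, 1, 2, 11, 0, 10, 7, 9, 12, 4]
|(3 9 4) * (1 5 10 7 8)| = |(1 5 10 7 8)(3 9 4)| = 15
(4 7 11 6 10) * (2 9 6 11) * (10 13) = (2 9 6 13 10 4 7) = [0, 1, 9, 3, 7, 5, 13, 2, 8, 6, 4, 11, 12, 10]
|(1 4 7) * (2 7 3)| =5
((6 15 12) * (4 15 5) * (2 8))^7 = (2 8)(4 12 5 15 6)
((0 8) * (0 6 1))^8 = ((0 8 6 1))^8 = (8)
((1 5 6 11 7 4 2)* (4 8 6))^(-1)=((1 5 4 2)(6 11 7 8))^(-1)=(1 2 4 5)(6 8 7 11)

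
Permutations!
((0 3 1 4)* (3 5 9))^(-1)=((0 5 9 3 1 4))^(-1)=(0 4 1 3 9 5)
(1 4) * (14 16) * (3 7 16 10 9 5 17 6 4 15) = [0, 15, 2, 7, 1, 17, 4, 16, 8, 5, 9, 11, 12, 13, 10, 3, 14, 6] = (1 15 3 7 16 14 10 9 5 17 6 4)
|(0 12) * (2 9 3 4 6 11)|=|(0 12)(2 9 3 4 6 11)|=6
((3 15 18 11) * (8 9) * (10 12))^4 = (18)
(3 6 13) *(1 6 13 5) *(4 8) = (1 6 5)(3 13)(4 8) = [0, 6, 2, 13, 8, 1, 5, 7, 4, 9, 10, 11, 12, 3]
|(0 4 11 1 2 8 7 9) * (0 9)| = 7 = |(0 4 11 1 2 8 7)|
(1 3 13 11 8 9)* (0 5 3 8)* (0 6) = [5, 8, 2, 13, 4, 3, 0, 7, 9, 1, 10, 6, 12, 11] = (0 5 3 13 11 6)(1 8 9)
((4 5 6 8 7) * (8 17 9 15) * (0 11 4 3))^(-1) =((0 11 4 5 6 17 9 15 8 7 3))^(-1) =(0 3 7 8 15 9 17 6 5 4 11)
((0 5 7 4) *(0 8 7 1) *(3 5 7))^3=((0 7 4 8 3 5 1))^3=(0 8 1 4 5 7 3)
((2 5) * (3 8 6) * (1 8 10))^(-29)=(1 8 6 3 10)(2 5)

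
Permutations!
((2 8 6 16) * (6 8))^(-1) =(2 16 6)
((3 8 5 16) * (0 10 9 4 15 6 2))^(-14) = ((0 10 9 4 15 6 2)(3 8 5 16))^(-14) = (3 5)(8 16)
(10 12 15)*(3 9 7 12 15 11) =(3 9 7 12 11)(10 15) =[0, 1, 2, 9, 4, 5, 6, 12, 8, 7, 15, 3, 11, 13, 14, 10]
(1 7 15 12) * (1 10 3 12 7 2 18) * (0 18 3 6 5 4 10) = (0 18 1 2 3 12)(4 10 6 5)(7 15) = [18, 2, 3, 12, 10, 4, 5, 15, 8, 9, 6, 11, 0, 13, 14, 7, 16, 17, 1]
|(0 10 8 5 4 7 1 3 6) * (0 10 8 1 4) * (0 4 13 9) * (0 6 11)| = 12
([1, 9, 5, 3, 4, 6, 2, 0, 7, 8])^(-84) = [1, 9, 2, 3, 4, 5, 6, 0, 7, 8]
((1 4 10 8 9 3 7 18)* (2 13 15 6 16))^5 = ((1 4 10 8 9 3 7 18)(2 13 15 6 16))^5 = (1 3 10 18 9 4 7 8)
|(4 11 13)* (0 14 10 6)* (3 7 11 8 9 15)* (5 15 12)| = |(0 14 10 6)(3 7 11 13 4 8 9 12 5 15)| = 20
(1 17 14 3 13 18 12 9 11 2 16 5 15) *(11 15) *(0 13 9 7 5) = (0 13 18 12 7 5 11 2 16)(1 17 14 3 9 15) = [13, 17, 16, 9, 4, 11, 6, 5, 8, 15, 10, 2, 7, 18, 3, 1, 0, 14, 12]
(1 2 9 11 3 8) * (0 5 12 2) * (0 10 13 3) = (0 5 12 2 9 11)(1 10 13 3 8) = [5, 10, 9, 8, 4, 12, 6, 7, 1, 11, 13, 0, 2, 3]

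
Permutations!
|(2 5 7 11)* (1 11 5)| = 6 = |(1 11 2)(5 7)|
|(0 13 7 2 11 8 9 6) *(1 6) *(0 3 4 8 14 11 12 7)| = 6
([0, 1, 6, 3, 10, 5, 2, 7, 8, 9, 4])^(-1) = [0, 1, 6, 3, 10, 5, 2, 7, 8, 9, 4]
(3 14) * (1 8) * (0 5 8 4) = (0 5 8 1 4)(3 14) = [5, 4, 2, 14, 0, 8, 6, 7, 1, 9, 10, 11, 12, 13, 3]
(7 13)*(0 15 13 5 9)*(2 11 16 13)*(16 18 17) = (0 15 2 11 18 17 16 13 7 5 9) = [15, 1, 11, 3, 4, 9, 6, 5, 8, 0, 10, 18, 12, 7, 14, 2, 13, 16, 17]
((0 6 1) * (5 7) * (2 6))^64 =(7)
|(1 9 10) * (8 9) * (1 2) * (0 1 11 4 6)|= 9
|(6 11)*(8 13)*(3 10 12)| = 6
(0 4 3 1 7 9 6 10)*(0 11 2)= (0 4 3 1 7 9 6 10 11 2)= [4, 7, 0, 1, 3, 5, 10, 9, 8, 6, 11, 2]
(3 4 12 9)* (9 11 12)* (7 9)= (3 4 7 9)(11 12)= [0, 1, 2, 4, 7, 5, 6, 9, 8, 3, 10, 12, 11]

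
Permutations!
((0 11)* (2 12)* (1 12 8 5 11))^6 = (0 11 5 8 2 12 1)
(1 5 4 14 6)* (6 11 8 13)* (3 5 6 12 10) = (1 6)(3 5 4 14 11 8 13 12 10) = [0, 6, 2, 5, 14, 4, 1, 7, 13, 9, 3, 8, 10, 12, 11]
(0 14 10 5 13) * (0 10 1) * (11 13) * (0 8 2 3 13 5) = (0 14 1 8 2 3 13 10)(5 11) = [14, 8, 3, 13, 4, 11, 6, 7, 2, 9, 0, 5, 12, 10, 1]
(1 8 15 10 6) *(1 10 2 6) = (1 8 15 2 6 10) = [0, 8, 6, 3, 4, 5, 10, 7, 15, 9, 1, 11, 12, 13, 14, 2]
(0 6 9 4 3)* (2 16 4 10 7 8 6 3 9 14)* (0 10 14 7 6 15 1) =(0 3 10 6 7 8 15 1)(2 16 4 9 14) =[3, 0, 16, 10, 9, 5, 7, 8, 15, 14, 6, 11, 12, 13, 2, 1, 4]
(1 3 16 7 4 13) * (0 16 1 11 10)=[16, 3, 2, 1, 13, 5, 6, 4, 8, 9, 0, 10, 12, 11, 14, 15, 7]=(0 16 7 4 13 11 10)(1 3)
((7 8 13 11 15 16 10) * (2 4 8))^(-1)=(2 7 10 16 15 11 13 8 4)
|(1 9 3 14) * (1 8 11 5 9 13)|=6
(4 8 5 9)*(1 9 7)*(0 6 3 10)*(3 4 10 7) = (0 6 4 8 5 3 7 1 9 10) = [6, 9, 2, 7, 8, 3, 4, 1, 5, 10, 0]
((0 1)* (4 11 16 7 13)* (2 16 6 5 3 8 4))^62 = ((0 1)(2 16 7 13)(3 8 4 11 6 5))^62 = (2 7)(3 4 6)(5 8 11)(13 16)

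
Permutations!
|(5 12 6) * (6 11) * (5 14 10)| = |(5 12 11 6 14 10)| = 6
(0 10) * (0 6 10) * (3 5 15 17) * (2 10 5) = (2 10 6 5 15 17 3) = [0, 1, 10, 2, 4, 15, 5, 7, 8, 9, 6, 11, 12, 13, 14, 17, 16, 3]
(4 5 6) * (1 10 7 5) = (1 10 7 5 6 4) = [0, 10, 2, 3, 1, 6, 4, 5, 8, 9, 7]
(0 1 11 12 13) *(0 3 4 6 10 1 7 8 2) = (0 7 8 2)(1 11 12 13 3 4 6 10) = [7, 11, 0, 4, 6, 5, 10, 8, 2, 9, 1, 12, 13, 3]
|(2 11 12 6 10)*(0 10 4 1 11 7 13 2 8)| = 15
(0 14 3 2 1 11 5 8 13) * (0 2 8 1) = [14, 11, 0, 8, 4, 1, 6, 7, 13, 9, 10, 5, 12, 2, 3] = (0 14 3 8 13 2)(1 11 5)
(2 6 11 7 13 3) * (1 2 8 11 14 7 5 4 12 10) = (1 2 6 14 7 13 3 8 11 5 4 12 10) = [0, 2, 6, 8, 12, 4, 14, 13, 11, 9, 1, 5, 10, 3, 7]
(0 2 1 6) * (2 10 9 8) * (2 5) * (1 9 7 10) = (0 1 6)(2 9 8 5)(7 10) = [1, 6, 9, 3, 4, 2, 0, 10, 5, 8, 7]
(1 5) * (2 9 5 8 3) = [0, 8, 9, 2, 4, 1, 6, 7, 3, 5] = (1 8 3 2 9 5)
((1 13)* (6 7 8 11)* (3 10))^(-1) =((1 13)(3 10)(6 7 8 11))^(-1) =(1 13)(3 10)(6 11 8 7)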